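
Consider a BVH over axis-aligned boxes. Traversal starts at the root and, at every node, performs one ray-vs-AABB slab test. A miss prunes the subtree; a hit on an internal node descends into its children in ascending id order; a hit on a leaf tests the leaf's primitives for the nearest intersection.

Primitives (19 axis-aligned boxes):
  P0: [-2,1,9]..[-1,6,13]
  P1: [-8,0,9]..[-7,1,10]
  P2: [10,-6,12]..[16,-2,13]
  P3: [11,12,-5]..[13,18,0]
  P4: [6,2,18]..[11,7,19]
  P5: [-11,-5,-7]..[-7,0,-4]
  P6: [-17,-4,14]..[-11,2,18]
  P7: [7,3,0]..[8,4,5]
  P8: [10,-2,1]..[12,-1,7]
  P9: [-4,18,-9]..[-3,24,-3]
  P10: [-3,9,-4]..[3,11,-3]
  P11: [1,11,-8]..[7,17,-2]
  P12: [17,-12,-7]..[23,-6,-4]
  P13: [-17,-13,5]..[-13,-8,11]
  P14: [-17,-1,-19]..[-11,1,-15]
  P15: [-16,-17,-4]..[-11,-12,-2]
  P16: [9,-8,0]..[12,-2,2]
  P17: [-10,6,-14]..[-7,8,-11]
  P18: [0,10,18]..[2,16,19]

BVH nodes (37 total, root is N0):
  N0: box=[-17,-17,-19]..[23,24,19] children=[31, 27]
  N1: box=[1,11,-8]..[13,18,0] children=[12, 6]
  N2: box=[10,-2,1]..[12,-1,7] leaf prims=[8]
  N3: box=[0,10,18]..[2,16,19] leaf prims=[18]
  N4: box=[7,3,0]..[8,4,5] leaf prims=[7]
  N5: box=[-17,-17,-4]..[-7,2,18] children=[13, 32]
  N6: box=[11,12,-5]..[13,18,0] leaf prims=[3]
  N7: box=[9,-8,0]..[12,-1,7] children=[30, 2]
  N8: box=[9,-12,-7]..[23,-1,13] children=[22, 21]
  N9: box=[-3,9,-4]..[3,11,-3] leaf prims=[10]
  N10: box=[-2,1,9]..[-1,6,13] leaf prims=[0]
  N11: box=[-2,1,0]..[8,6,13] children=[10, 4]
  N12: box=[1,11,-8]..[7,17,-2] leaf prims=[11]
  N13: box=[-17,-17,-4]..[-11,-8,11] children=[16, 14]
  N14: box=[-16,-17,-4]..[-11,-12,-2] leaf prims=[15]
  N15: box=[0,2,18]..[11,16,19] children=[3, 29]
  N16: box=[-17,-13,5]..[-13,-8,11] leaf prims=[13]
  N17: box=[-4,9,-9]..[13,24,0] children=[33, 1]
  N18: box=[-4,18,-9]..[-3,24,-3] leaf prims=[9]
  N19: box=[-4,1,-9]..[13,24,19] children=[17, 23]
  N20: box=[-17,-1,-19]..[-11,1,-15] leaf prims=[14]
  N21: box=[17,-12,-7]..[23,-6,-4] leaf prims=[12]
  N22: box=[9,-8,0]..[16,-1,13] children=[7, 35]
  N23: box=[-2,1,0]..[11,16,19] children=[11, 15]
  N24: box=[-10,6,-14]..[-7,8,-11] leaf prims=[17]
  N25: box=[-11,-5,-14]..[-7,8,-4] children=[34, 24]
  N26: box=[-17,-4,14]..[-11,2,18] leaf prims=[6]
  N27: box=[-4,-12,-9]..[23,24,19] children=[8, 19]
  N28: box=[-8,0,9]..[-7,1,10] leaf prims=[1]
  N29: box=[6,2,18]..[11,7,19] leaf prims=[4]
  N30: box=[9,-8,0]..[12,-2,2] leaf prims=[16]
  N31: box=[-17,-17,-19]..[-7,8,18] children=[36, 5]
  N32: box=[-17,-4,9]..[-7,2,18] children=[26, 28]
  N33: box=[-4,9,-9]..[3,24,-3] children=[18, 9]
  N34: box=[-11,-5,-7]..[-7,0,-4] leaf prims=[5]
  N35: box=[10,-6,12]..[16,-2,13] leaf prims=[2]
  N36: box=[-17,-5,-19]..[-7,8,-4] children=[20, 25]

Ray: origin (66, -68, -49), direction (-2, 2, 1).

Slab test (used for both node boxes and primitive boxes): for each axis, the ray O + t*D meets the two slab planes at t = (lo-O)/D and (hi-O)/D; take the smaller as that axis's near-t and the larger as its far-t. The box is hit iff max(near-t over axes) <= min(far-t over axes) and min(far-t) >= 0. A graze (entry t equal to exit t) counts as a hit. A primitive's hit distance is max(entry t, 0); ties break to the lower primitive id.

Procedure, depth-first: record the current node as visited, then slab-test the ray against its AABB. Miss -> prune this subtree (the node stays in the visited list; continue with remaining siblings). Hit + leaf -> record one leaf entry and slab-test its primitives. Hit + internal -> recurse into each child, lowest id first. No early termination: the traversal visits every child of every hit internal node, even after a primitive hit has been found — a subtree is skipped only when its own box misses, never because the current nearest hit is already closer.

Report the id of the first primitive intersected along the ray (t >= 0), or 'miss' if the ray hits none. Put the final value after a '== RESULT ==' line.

Walk:
N0 x:[43/2,83/2] y:[51/2,46] z:[30,68] -> hit [30,83/2], descend [27, 31]
  N27 x:[43/2,35] y:[28,46] z:[40,68] -> miss, prune
  N31 x:[73/2,83/2] y:[51/2,38] z:[30,67] -> hit [73/2,38], descend [5, 36]
    N5 x:[73/2,83/2] y:[51/2,35] z:[45,67] -> miss, prune
    N36 x:[73/2,83/2] y:[63/2,38] z:[30,45] -> hit [73/2,38], descend [20, 25]
      N20 x:[77/2,83/2] y:[67/2,69/2] z:[30,34] -> miss, prune
      N25 x:[73/2,77/2] y:[63/2,38] z:[35,45] -> hit [73/2,38], descend [24, 34]
        N24 x:[73/2,38] y:[37,38] z:[35,38] -> hit [37,38] leaf, test {P17@t=37}
        N34 x:[73/2,77/2] y:[63/2,34] z:[42,45] -> miss, prune

Summary -> nodes [0, 27, 31, 5, 36, 20, 25, 24, 34]; box-tests=9; leaf-entries=1; first=P17

== RESULT ==
17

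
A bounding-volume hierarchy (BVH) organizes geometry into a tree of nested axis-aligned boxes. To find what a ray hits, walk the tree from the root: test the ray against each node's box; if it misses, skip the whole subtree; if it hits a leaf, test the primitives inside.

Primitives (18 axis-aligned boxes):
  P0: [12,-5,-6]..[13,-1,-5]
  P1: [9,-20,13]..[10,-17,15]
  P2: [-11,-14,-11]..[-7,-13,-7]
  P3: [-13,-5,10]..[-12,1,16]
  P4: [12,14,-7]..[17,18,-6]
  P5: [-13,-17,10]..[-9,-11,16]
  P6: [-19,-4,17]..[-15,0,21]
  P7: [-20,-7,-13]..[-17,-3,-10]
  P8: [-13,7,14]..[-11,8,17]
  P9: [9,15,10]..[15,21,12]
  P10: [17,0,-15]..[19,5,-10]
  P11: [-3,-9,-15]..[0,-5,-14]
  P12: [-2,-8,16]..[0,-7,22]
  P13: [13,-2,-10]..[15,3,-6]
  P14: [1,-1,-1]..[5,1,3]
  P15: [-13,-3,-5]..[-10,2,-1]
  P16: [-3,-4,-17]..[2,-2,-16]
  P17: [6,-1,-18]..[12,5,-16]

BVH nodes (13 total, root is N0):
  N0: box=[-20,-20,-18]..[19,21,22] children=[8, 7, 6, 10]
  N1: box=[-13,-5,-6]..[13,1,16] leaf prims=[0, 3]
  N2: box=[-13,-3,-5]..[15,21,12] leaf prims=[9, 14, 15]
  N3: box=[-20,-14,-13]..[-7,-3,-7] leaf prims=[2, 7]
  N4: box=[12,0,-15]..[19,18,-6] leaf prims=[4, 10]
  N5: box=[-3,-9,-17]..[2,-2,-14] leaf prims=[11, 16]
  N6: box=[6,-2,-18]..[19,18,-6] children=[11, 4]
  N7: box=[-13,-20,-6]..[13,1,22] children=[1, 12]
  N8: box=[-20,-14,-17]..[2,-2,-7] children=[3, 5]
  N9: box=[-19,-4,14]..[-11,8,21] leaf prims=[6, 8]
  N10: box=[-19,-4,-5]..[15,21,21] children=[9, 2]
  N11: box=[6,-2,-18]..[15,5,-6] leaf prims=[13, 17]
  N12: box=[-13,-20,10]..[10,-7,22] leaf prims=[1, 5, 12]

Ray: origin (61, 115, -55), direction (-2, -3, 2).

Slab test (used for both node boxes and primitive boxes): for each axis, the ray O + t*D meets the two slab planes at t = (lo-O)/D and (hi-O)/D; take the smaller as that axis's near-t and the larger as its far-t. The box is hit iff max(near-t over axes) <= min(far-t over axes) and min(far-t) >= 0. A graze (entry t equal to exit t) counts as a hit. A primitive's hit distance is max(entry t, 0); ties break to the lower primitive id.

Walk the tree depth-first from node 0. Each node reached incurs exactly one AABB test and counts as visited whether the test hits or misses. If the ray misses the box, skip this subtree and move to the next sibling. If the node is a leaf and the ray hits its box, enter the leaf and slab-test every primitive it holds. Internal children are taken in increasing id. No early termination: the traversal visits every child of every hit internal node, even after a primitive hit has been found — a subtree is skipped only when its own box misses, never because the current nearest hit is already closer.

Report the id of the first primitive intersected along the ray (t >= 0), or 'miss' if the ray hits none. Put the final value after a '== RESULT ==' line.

Trace the traversal:
N0 x:[21,81/2] y:[94/3,45] z:[37/2,77/2] -> hit [94/3,77/2], descend [6, 7, 8, 10]
  N6 x:[21,55/2] y:[97/3,39] z:[37/2,49/2] -> miss, prune
  N7 x:[24,37] y:[38,45] z:[49/2,77/2] -> miss, prune
  N8 x:[59/2,81/2] y:[39,43] z:[19,24] -> miss, prune
  N10 x:[23,40] y:[94/3,119/3] z:[25,38] -> hit [94/3,38], descend [2, 9]
    N2 x:[23,37] y:[94/3,118/3] z:[25,67/2] -> hit [94/3,67/2] leaf, test {P9(miss), P14(miss), P15(miss)}
    N9 x:[36,40] y:[107/3,119/3] z:[69/2,38] -> hit [36,38] leaf, test {P6(miss), P8@t=36}

7 AABB tests over nodes [0, 6, 7, 8, 10, 2, 9]; 2 leaves entered; closest P8.

== RESULT ==
8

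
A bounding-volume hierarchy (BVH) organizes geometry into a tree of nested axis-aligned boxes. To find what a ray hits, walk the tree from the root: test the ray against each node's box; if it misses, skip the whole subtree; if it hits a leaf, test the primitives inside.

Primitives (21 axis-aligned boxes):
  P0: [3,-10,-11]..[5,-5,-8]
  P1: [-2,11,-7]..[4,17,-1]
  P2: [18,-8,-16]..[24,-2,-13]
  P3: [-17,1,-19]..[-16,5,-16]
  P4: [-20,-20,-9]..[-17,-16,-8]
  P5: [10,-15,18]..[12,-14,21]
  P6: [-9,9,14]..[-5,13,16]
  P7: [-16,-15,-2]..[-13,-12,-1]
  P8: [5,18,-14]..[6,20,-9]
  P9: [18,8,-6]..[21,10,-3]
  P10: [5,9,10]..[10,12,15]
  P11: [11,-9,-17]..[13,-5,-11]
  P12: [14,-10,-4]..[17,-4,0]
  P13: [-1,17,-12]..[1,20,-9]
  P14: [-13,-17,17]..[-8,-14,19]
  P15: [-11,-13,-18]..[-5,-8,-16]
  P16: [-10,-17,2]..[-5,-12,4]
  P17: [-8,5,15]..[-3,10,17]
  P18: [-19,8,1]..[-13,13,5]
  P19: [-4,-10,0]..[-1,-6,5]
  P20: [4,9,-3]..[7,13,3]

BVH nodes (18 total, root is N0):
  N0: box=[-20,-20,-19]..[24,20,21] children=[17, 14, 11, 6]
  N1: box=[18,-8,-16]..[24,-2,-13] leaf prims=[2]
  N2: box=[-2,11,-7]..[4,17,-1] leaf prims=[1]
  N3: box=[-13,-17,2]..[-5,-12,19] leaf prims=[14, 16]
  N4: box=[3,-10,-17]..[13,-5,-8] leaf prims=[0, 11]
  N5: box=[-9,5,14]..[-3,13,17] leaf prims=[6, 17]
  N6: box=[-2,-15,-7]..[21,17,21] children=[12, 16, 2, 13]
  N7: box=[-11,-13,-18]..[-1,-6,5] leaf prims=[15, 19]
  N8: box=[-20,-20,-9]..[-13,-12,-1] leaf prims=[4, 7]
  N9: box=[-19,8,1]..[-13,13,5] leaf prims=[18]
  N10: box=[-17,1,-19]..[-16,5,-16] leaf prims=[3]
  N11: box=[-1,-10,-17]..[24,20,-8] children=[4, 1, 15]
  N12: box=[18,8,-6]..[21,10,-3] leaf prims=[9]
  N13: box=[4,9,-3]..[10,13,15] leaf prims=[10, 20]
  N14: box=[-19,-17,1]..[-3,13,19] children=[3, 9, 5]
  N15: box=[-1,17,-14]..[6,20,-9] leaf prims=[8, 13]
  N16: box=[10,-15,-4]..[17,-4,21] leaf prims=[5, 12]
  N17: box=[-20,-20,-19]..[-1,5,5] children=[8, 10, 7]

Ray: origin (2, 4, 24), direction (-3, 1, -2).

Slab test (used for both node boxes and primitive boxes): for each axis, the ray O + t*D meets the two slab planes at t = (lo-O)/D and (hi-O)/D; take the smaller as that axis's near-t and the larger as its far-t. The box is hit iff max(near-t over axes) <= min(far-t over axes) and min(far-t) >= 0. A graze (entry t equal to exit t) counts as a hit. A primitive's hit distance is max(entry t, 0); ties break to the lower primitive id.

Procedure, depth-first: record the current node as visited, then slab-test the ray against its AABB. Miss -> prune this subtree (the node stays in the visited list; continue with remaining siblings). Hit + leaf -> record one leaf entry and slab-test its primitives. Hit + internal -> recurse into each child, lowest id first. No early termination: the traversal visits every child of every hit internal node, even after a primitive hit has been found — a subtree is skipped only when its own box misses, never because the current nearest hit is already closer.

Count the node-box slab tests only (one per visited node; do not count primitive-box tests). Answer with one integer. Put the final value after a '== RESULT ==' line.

Trace the traversal:
N0 x:[-22/3,22/3] y:[-24,16] z:[3/2,43/2] -> hit [3/2,22/3], descend [6, 11, 14, 17]
  N6 x:[-19/3,4/3] y:[-19,13] z:[3/2,31/2] -> miss, prune
  N11 x:[-22/3,1] y:[-14,16] z:[16,41/2] -> miss, prune
  N14 x:[5/3,7] y:[-21,9] z:[5/2,23/2] -> hit [5/2,7], descend [3, 5, 9]
    N3 x:[7/3,5] y:[-21,-16] z:[5/2,11] -> miss, prune
    N5 x:[5/3,11/3] y:[1,9] z:[7/2,5] -> hit [7/2,11/3] leaf, test {P6(miss), P17(miss)}
    N9 x:[5,7] y:[4,9] z:[19/2,23/2] -> miss, prune
  N17 x:[1,22/3] y:[-24,1] z:[19/2,43/2] -> miss, prune

Visited [0, 6, 11, 14, 3, 5, 9, 17]. Tests: 8 box, 1 leaf. Nearest: miss.

== RESULT ==
8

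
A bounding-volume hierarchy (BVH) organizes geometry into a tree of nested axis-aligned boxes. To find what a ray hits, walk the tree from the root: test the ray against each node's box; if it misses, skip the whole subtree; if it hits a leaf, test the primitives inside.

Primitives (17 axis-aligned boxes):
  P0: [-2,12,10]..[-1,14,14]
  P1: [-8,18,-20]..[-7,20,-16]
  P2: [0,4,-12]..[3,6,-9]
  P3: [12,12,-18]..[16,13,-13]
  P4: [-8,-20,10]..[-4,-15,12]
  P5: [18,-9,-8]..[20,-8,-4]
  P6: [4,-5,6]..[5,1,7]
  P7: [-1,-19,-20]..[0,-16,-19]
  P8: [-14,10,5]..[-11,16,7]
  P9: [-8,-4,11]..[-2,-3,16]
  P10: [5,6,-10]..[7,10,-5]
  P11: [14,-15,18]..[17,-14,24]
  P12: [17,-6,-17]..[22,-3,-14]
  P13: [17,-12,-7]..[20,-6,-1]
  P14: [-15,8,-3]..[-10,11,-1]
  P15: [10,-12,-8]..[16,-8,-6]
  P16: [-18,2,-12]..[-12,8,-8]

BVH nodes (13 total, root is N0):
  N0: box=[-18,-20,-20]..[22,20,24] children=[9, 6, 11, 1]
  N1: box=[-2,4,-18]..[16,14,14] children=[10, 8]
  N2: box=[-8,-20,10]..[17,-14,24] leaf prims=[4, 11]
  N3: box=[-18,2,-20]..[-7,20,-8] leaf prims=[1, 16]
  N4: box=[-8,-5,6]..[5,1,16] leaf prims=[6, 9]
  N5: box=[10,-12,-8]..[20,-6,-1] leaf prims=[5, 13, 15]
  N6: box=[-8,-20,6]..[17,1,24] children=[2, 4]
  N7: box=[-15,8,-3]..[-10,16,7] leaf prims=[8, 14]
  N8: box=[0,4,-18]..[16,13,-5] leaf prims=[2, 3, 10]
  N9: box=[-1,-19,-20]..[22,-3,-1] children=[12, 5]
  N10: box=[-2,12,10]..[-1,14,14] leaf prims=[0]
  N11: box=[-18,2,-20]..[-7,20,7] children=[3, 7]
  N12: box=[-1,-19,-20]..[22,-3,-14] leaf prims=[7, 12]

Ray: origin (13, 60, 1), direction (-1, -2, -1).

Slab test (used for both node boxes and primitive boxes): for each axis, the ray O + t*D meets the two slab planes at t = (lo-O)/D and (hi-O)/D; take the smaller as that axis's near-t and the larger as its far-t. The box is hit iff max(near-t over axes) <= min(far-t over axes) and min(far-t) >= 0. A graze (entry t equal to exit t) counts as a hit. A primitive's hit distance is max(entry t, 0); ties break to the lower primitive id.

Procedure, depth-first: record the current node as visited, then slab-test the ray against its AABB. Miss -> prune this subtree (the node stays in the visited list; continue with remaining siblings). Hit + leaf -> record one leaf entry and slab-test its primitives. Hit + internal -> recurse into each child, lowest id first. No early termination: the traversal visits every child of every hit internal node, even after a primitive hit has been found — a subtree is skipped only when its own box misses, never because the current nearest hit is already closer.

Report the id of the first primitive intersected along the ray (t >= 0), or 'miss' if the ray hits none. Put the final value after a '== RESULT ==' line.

Traverse from the root:
N0 x:[-9,31] y:[20,40] z:[-23,21] -> hit [20,21], descend [1, 6, 9, 11]
  N1 x:[-3,15] y:[23,28] z:[-13,19] -> miss, prune
  N6 x:[-4,21] y:[59/2,40] z:[-23,-5] -> miss, prune
  N9 x:[-9,14] y:[63/2,79/2] z:[2,21] -> miss, prune
  N11 x:[20,31] y:[20,29] z:[-6,21] -> hit [20,21], descend [3, 7]
    N3 x:[20,31] y:[20,29] z:[9,21] -> hit [20,21] leaf, test {P1@t=20, P16(miss)}
    N7 x:[23,28] y:[22,26] z:[-6,4] -> miss, prune

order=[0, 1, 6, 9, 11, 3, 7]  |boxes|=7  |leaves|=1  hit=P1

== RESULT ==
1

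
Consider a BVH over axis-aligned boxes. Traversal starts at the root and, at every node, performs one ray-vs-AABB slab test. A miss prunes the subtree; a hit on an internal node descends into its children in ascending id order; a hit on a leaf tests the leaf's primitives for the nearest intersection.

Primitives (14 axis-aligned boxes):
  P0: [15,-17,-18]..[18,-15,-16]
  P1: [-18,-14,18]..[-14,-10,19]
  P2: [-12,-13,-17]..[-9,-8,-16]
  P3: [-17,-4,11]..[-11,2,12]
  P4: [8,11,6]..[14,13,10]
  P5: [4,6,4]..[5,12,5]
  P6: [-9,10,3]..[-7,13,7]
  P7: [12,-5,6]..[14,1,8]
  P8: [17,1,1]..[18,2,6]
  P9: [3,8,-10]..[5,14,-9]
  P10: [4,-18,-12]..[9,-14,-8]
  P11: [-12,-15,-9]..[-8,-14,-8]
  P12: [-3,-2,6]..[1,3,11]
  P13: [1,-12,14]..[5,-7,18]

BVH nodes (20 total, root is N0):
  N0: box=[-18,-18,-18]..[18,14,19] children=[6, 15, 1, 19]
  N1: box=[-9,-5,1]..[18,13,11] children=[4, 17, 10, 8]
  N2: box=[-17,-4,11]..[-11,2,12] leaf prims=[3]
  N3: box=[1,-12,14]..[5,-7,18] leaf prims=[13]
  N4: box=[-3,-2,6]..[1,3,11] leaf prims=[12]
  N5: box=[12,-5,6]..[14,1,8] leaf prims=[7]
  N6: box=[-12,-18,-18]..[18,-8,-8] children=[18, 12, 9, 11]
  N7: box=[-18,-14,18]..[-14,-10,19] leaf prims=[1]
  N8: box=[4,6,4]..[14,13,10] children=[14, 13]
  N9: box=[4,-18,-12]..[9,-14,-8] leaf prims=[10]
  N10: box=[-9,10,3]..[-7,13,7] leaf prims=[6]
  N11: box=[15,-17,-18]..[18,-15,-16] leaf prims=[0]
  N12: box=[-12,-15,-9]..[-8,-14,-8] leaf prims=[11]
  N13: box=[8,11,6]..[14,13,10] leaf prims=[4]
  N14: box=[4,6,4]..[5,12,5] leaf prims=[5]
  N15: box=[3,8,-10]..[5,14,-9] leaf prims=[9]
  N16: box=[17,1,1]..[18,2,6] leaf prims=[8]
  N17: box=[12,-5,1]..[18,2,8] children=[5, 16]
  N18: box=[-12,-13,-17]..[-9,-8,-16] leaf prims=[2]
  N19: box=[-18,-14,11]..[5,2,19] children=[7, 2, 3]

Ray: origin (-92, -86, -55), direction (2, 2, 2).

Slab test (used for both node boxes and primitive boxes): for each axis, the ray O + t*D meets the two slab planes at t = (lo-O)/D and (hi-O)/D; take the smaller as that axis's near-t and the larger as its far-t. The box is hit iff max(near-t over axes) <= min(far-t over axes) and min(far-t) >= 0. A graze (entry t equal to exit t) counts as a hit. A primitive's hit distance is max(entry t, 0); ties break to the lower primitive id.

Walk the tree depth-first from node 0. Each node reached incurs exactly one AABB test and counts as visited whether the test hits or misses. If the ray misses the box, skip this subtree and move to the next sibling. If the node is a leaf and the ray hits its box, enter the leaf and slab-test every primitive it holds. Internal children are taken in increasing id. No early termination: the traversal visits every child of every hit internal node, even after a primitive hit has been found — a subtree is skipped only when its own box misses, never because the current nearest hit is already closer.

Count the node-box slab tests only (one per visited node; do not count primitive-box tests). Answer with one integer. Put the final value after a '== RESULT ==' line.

Walk:
N0 x:[37,55] y:[34,50] z:[37/2,37] -> hit [37,37], descend [1, 6, 15, 19]
  N1 x:[83/2,55] y:[81/2,99/2] z:[28,33] -> miss, prune
  N6 x:[40,55] y:[34,39] z:[37/2,47/2] -> miss, prune
  N15 x:[95/2,97/2] y:[47,50] z:[45/2,23] -> miss, prune
  N19 x:[37,97/2] y:[36,44] z:[33,37] -> hit [37,37], descend [2, 3, 7]
    N2 x:[75/2,81/2] y:[41,44] z:[33,67/2] -> miss, prune
    N3 x:[93/2,97/2] y:[37,79/2] z:[69/2,73/2] -> miss, prune
    N7 x:[37,39] y:[36,38] z:[73/2,37] -> hit [37,37] leaf, test {P1@t=37}

order=[0, 1, 6, 15, 19, 2, 3, 7]  |boxes|=8  |leaves|=1  hit=P1

== RESULT ==
8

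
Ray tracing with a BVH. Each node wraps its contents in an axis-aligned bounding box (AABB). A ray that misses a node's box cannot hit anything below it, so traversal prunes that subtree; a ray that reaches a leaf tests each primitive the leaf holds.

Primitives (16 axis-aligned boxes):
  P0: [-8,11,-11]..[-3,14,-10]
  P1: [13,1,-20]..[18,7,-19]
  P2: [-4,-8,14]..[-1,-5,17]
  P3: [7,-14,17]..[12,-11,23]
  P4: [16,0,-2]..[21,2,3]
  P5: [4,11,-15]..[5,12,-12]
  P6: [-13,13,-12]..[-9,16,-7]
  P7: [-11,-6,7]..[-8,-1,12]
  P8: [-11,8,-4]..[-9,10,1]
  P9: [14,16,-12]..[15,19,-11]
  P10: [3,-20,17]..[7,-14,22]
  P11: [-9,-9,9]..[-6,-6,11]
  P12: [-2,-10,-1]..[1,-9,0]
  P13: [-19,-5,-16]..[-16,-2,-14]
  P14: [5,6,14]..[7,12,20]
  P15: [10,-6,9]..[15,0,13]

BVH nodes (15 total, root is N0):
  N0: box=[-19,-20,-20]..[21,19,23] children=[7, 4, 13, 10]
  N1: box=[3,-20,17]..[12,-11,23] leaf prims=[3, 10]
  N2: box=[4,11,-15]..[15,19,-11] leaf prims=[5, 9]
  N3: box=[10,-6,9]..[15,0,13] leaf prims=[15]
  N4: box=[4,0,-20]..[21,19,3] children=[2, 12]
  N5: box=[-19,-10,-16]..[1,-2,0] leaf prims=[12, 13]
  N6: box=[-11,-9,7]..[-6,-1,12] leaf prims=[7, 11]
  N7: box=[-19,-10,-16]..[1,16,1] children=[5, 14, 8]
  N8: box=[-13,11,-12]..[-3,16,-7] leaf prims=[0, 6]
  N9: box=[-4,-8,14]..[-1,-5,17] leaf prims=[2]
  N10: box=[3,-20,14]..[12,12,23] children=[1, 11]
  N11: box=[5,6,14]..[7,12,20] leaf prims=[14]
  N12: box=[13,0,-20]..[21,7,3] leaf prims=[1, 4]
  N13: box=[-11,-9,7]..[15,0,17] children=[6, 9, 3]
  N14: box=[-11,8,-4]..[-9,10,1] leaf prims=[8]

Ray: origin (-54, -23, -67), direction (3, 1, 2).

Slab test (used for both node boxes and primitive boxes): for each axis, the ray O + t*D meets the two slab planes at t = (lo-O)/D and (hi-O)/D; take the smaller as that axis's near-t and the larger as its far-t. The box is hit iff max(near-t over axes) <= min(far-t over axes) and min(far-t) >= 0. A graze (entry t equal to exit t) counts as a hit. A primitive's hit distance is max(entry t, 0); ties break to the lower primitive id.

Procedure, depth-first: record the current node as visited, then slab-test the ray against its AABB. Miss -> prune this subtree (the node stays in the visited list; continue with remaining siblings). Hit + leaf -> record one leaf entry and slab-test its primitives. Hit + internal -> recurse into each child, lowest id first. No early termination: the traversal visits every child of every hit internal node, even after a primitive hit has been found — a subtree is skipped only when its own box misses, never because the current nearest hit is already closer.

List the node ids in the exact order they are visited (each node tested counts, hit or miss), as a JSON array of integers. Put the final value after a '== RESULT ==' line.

Trace the traversal:
N0 x:[35/3,25] y:[3,42] z:[47/2,45] -> hit [47/2,25], descend [4, 7, 10, 13]
  N4 x:[58/3,25] y:[23,42] z:[47/2,35] -> hit [47/2,25], descend [2, 12]
    N2 x:[58/3,23] y:[34,42] z:[26,28] -> miss, prune
    N12 x:[67/3,25] y:[23,30] z:[47/2,35] -> hit [47/2,25] leaf, test {P1@t=24, P4(miss)}
  N7 x:[35/3,55/3] y:[13,39] z:[51/2,34] -> miss, prune
  N10 x:[19,22] y:[3,35] z:[81/2,45] -> miss, prune
  N13 x:[43/3,23] y:[14,23] z:[37,42] -> miss, prune

Summary -> nodes [0, 4, 2, 12, 7, 10, 13]; box-tests=7; leaf-entries=1; first=P1

== RESULT ==
[0, 4, 2, 12, 7, 10, 13]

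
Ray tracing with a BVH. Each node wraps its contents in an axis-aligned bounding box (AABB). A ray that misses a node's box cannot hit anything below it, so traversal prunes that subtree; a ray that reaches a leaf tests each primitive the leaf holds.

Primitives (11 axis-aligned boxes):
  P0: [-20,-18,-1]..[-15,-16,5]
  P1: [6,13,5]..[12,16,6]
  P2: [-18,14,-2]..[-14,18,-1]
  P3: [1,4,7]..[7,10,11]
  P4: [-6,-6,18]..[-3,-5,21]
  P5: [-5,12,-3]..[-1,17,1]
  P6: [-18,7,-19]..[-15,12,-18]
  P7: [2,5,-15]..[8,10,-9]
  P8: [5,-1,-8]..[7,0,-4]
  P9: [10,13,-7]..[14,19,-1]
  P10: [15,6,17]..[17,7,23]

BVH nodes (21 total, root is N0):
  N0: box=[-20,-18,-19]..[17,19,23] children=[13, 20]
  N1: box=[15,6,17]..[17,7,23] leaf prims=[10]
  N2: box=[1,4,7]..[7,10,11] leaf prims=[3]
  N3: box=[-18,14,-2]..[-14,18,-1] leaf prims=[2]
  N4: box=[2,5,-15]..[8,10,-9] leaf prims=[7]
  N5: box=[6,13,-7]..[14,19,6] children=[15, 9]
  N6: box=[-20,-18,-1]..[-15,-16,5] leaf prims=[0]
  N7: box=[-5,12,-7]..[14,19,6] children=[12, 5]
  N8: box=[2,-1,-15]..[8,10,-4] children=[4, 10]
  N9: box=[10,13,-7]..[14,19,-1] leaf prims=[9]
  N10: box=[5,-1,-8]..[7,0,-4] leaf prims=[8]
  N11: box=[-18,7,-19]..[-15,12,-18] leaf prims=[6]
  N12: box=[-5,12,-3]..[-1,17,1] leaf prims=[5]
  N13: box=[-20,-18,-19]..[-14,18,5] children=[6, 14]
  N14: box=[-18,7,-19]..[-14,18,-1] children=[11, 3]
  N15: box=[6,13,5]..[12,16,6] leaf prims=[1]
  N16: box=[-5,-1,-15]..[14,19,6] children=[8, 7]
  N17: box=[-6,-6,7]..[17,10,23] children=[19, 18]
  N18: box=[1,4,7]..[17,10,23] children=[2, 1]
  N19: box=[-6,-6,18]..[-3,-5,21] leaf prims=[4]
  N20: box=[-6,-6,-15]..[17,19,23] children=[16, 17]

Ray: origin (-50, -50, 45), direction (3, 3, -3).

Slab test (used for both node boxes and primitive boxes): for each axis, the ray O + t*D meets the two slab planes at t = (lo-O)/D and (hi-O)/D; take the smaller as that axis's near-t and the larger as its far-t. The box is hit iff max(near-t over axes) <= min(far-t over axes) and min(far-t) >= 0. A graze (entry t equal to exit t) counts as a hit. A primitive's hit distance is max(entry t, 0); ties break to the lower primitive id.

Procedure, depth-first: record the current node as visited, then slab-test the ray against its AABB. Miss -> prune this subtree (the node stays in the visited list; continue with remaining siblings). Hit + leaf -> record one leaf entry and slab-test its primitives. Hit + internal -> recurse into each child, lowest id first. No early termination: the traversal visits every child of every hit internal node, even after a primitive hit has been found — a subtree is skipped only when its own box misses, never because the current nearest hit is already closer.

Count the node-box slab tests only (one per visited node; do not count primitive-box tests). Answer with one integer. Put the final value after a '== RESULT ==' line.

Walk:
N0 x:[10,67/3] y:[32/3,23] z:[22/3,64/3] -> hit [32/3,64/3], descend [13, 20]
  N13 x:[10,12] y:[32/3,68/3] z:[40/3,64/3] -> miss, prune
  N20 x:[44/3,67/3] y:[44/3,23] z:[22/3,20] -> hit [44/3,20], descend [16, 17]
    N16 x:[15,64/3] y:[49/3,23] z:[13,20] -> hit [49/3,20], descend [7, 8]
      N7 x:[15,64/3] y:[62/3,23] z:[13,52/3] -> miss, prune
      N8 x:[52/3,58/3] y:[49/3,20] z:[49/3,20] -> hit [52/3,58/3], descend [4, 10]
        N4 x:[52/3,58/3] y:[55/3,20] z:[18,20] -> hit [55/3,58/3] leaf, test {P7@t=55/3}
        N10 x:[55/3,19] y:[49/3,50/3] z:[49/3,53/3] -> miss, prune
    N17 x:[44/3,67/3] y:[44/3,20] z:[22/3,38/3] -> miss, prune

order=[0, 13, 20, 16, 7, 8, 4, 10, 17]  |boxes|=9  |leaves|=1  hit=P7

== RESULT ==
9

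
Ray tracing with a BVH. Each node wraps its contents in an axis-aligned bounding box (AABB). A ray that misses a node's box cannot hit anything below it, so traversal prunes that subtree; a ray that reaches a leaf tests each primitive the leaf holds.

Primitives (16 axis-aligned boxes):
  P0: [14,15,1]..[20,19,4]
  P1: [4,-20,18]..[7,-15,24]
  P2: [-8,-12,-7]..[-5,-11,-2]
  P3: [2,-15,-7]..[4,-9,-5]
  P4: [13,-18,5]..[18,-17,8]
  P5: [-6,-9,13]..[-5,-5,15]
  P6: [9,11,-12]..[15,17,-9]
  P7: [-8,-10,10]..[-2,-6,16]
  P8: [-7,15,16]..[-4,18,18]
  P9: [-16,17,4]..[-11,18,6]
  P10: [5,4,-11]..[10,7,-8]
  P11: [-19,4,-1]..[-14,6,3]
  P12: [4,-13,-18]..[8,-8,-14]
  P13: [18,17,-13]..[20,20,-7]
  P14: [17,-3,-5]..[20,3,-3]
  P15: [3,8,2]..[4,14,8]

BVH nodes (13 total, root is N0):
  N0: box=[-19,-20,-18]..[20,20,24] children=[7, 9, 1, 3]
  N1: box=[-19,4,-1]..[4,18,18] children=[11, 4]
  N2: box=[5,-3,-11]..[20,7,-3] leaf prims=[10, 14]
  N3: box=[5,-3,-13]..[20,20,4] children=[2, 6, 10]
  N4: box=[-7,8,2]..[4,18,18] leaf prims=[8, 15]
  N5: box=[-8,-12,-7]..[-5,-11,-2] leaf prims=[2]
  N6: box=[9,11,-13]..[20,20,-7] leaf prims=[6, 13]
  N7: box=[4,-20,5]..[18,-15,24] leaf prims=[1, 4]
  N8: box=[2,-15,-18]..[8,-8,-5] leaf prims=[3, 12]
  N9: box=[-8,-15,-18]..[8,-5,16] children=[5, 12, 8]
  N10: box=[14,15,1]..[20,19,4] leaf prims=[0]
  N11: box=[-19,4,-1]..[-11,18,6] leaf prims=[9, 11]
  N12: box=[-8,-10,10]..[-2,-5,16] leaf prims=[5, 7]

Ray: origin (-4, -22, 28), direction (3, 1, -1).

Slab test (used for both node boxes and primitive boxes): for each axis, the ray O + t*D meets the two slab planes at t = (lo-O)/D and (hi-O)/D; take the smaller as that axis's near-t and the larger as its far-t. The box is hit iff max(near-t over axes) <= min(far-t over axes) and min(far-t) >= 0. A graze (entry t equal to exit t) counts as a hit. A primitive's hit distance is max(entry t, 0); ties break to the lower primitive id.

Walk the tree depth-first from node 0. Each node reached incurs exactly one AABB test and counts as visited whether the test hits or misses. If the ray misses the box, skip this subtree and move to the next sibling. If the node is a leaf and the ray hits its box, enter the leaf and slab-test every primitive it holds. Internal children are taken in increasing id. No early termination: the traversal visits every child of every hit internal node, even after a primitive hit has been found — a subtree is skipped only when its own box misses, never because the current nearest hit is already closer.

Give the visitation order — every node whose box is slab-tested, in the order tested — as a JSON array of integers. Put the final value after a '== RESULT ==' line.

Walk:
N0 x:[-5,8] y:[2,42] z:[4,46] -> hit [4,8], descend [1, 3, 7, 9]
  N1 x:[-5,8/3] y:[26,40] z:[10,29] -> miss, prune
  N3 x:[3,8] y:[19,42] z:[24,41] -> miss, prune
  N7 x:[8/3,22/3] y:[2,7] z:[4,23] -> hit [4,7] leaf, test {P1(miss), P4(miss)}
  N9 x:[-4/3,4] y:[7,17] z:[12,46] -> miss, prune

5 AABB tests over nodes [0, 1, 3, 7, 9]; 1 leaf entered; closest miss.

== RESULT ==
[0, 1, 3, 7, 9]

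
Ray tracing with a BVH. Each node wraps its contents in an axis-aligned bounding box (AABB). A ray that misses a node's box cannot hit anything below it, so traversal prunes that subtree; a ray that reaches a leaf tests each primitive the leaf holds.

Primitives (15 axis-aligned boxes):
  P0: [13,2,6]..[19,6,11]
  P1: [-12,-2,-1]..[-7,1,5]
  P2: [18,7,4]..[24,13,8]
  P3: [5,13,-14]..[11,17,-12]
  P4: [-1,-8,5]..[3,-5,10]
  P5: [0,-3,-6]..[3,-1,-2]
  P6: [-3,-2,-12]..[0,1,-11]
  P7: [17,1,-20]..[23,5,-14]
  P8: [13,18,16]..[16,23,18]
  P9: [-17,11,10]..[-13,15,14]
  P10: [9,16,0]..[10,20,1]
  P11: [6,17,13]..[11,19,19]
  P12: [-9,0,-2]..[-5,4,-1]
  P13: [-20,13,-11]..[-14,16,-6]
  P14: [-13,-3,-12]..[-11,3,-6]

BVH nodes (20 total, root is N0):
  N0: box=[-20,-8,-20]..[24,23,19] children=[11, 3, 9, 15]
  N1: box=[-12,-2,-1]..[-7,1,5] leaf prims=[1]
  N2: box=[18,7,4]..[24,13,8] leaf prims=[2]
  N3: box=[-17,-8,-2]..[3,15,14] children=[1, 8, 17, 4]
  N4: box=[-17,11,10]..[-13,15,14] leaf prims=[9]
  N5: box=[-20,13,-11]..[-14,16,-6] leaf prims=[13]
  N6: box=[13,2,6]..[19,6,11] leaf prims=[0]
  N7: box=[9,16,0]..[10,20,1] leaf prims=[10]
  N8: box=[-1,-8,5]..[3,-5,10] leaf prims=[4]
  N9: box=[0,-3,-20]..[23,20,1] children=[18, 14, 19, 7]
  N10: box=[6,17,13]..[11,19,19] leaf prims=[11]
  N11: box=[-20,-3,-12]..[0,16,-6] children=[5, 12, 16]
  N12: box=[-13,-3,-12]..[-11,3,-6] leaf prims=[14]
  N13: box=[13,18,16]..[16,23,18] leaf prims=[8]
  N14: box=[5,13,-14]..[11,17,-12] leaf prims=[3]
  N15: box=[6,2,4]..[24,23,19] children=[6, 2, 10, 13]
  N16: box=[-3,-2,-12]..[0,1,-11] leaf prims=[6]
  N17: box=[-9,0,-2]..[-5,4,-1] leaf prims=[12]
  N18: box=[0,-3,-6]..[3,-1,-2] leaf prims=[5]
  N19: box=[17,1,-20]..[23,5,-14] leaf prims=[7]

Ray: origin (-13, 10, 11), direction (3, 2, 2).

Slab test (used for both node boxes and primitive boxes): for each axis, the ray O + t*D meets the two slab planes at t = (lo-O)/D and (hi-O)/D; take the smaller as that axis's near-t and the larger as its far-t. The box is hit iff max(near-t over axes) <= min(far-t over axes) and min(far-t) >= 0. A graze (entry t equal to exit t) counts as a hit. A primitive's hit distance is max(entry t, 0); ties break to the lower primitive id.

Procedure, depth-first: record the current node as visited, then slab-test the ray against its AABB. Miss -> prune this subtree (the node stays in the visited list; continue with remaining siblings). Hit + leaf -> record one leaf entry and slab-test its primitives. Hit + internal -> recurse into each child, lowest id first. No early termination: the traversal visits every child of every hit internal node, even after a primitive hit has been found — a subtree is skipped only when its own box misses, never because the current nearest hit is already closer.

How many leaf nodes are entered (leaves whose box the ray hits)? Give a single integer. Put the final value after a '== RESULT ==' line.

Trace the traversal:
N0 x:[-7/3,37/3] y:[-9,13/2] z:[-31/2,4] -> hit [-7/3,4], descend [3, 9, 11, 15]
  N3 x:[-4/3,16/3] y:[-9,5/2] z:[-13/2,3/2] -> hit [-4/3,3/2], descend [1, 4, 8, 17]
    N1 x:[1/3,2] y:[-6,-9/2] z:[-6,-3] -> miss, prune
    N4 x:[-4/3,0] y:[1/2,5/2] z:[-1/2,3/2] -> miss, prune
    N8 x:[4,16/3] y:[-9,-15/2] z:[-3,-1/2] -> miss, prune
    N17 x:[4/3,8/3] y:[-5,-3] z:[-13/2,-6] -> miss, prune
  N9 x:[13/3,12] y:[-13/2,5] z:[-31/2,-5] -> miss, prune
  N11 x:[-7/3,13/3] y:[-13/2,3] z:[-23/2,-17/2] -> miss, prune
  N15 x:[19/3,37/3] y:[-4,13/2] z:[-7/2,4] -> miss, prune

order=[0, 3, 1, 4, 8, 17, 9, 11, 15]  |boxes|=9  |leaves|=0  hit=miss

== RESULT ==
0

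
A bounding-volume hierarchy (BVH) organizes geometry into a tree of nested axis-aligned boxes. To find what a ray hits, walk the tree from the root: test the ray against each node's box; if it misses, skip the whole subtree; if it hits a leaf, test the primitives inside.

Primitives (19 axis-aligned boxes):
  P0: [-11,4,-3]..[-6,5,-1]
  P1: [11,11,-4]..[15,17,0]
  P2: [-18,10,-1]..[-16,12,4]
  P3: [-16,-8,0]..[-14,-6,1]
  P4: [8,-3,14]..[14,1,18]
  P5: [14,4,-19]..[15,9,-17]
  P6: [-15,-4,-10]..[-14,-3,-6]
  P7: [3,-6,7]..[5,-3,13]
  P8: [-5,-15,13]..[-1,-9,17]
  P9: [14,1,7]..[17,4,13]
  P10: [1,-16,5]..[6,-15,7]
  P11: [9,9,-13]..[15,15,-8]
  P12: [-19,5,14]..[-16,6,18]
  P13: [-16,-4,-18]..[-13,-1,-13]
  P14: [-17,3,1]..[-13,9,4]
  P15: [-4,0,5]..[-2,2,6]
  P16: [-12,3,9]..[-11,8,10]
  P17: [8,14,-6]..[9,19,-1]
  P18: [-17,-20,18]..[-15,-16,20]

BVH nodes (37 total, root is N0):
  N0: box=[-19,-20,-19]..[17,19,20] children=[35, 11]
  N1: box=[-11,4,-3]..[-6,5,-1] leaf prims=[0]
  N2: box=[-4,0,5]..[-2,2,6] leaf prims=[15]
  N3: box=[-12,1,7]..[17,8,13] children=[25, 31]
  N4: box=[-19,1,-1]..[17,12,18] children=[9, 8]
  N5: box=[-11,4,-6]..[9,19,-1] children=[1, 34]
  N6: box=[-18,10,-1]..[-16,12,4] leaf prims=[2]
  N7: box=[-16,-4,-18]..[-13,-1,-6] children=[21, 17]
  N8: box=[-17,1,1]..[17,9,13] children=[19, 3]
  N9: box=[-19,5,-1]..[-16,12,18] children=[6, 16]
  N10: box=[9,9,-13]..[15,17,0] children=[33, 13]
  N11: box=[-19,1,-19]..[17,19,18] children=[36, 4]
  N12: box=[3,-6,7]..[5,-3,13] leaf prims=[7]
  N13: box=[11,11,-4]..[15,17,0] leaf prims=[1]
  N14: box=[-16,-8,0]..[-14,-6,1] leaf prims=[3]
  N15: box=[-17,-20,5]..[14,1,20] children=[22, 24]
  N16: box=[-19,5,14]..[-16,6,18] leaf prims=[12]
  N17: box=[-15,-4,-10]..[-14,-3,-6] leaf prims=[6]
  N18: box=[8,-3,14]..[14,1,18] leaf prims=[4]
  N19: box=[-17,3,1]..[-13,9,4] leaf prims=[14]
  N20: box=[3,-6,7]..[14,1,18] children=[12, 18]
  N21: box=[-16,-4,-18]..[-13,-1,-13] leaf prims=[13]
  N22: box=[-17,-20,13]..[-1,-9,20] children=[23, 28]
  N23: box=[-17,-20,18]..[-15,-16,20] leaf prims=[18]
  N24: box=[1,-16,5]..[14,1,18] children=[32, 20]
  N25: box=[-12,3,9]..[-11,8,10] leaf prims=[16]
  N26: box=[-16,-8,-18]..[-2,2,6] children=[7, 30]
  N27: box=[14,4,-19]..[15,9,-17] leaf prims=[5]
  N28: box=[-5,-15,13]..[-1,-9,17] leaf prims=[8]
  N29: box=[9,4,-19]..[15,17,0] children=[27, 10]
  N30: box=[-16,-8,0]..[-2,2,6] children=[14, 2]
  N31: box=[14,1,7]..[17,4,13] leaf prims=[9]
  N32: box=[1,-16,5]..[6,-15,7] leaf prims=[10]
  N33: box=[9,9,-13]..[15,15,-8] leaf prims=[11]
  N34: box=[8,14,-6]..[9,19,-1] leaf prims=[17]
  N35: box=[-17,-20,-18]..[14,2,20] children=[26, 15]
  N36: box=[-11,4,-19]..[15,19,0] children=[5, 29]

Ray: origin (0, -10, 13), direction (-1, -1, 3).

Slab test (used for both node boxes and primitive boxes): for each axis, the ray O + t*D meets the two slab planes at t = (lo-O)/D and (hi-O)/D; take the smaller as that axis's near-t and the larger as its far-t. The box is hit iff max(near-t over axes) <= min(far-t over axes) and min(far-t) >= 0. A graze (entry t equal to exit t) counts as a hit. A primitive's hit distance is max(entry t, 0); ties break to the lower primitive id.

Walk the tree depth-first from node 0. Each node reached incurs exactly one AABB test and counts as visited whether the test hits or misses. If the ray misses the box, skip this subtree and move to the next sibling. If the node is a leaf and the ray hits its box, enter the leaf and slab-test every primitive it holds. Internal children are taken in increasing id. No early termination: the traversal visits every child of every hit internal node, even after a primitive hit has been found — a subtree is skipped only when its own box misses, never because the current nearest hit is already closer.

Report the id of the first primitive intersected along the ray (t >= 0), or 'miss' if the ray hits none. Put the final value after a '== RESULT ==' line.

Walk:
N0 x:[-17,19] y:[-29,10] z:[-32/3,7/3] -> hit [-32/3,7/3], descend [11, 35]
  N11 x:[-17,19] y:[-29,-11] z:[-32/3,5/3] -> miss, prune
  N35 x:[-14,17] y:[-12,10] z:[-31/3,7/3] -> hit [-31/3,7/3], descend [15, 26]
    N15 x:[-14,17] y:[-11,10] z:[-8/3,7/3] -> hit [-8/3,7/3], descend [22, 24]
      N22 x:[1,17] y:[-1,10] z:[0,7/3] -> hit [1,7/3], descend [23, 28]
        N23 x:[15,17] y:[6,10] z:[5/3,7/3] -> miss, prune
        N28 x:[1,5] y:[-1,5] z:[0,4/3] -> hit [1,4/3] leaf, test {P8@t=1}
      N24 x:[-14,-1] y:[-11,6] z:[-8/3,5/3] -> miss, prune
    N26 x:[2,16] y:[-12,-2] z:[-31/3,-7/3] -> miss, prune

9 AABB tests over nodes [0, 11, 35, 15, 22, 23, 28, 24, 26]; 1 leaf entered; closest P8.

== RESULT ==
8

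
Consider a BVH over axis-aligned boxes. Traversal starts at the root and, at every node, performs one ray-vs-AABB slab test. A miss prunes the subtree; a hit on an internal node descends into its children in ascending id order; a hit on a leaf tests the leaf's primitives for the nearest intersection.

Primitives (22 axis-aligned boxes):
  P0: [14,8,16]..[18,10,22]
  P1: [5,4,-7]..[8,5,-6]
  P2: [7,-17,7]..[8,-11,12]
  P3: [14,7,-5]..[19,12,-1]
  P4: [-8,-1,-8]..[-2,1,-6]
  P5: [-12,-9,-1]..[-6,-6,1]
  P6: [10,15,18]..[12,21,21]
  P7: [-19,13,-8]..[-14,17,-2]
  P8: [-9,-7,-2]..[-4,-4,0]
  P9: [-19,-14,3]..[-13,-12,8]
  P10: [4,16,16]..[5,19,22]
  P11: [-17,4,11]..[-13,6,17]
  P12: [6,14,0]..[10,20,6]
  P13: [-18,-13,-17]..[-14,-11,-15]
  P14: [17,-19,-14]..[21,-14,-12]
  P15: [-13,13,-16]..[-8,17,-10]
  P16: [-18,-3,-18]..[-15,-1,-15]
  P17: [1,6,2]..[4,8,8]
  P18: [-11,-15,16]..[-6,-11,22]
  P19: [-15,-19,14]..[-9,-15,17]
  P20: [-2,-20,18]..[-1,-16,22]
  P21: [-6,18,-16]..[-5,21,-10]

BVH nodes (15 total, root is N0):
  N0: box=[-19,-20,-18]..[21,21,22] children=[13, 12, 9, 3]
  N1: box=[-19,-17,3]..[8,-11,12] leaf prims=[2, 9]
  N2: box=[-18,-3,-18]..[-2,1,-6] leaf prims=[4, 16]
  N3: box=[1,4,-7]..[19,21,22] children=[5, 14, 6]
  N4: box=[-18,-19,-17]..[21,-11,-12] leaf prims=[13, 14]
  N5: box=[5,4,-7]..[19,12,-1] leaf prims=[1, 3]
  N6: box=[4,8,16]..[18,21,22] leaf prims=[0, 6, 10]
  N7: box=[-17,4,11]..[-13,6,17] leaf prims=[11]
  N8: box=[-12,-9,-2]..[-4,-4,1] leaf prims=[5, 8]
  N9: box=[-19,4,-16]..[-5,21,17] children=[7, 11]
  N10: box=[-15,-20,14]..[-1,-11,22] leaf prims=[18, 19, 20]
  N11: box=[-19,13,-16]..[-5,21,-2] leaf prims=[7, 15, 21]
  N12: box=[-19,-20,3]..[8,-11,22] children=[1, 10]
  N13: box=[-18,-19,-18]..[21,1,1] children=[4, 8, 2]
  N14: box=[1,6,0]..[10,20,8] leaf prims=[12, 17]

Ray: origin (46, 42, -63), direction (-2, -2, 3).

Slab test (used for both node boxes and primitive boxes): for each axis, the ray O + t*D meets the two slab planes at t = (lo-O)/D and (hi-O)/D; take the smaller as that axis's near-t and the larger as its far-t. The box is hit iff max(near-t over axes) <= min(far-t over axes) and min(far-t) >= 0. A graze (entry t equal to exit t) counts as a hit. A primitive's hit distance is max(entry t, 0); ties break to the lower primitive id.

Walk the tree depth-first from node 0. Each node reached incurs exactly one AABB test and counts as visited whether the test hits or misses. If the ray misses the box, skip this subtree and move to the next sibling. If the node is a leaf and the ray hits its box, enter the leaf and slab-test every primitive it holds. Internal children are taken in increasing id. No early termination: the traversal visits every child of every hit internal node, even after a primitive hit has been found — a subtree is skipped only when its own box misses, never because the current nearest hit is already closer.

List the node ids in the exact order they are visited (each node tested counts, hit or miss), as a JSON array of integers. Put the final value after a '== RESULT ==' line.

Walk:
N0 x:[25/2,65/2] y:[21/2,31] z:[15,85/3] -> hit [15,85/3], descend [3, 9, 12, 13]
  N3 x:[27/2,45/2] y:[21/2,19] z:[56/3,85/3] -> hit [56/3,19], descend [5, 6, 14]
    N5 x:[27/2,41/2] y:[15,19] z:[56/3,62/3] -> hit [56/3,19] leaf, test {P1@t=19, P3(miss)}
    N6 x:[14,21] y:[21/2,17] z:[79/3,85/3] -> miss, prune
    N14 x:[18,45/2] y:[11,18] z:[21,71/3] -> miss, prune
  N9 x:[51/2,65/2] y:[21/2,19] z:[47/3,80/3] -> miss, prune
  N12 x:[19,65/2] y:[53/2,31] z:[22,85/3] -> hit [53/2,85/3], descend [1, 10]
    N1 x:[19,65/2] y:[53/2,59/2] z:[22,25] -> miss, prune
    N10 x:[47/2,61/2] y:[53/2,31] z:[77/3,85/3] -> hit [53/2,85/3] leaf, test {P18@t=53/2, P19(miss), P20(miss)}
  N13 x:[25/2,32] y:[41/2,61/2] z:[15,64/3] -> hit [41/2,64/3], descend [2, 4, 8]
    N2 x:[24,32] y:[41/2,45/2] z:[15,19] -> miss, prune
    N4 x:[25/2,32] y:[53/2,61/2] z:[46/3,17] -> miss, prune
    N8 x:[25,29] y:[23,51/2] z:[61/3,64/3] -> miss, prune

Visited [0, 3, 5, 6, 14, 9, 12, 1, 10, 13, 2, 4, 8]. Tests: 13 box, 2 leaf. Nearest: P1.

== RESULT ==
[0, 3, 5, 6, 14, 9, 12, 1, 10, 13, 2, 4, 8]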